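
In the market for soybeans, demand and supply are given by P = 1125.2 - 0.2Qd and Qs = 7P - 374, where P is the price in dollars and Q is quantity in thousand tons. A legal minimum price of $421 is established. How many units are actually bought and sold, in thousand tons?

3126

Rearranging demand gives Qd = 5626 - 5P. In a free market, 5626 - 5P = 7P - 374 gives the equilibrium P* = 500, Q* = 3126.
The floor of 421 is below the equilibrium price 500, so it is not binding; the market clears at P* = 500, Q* = 3126.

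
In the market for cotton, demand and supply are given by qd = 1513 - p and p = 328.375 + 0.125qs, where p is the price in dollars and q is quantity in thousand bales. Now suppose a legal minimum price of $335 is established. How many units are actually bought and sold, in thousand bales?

Rearranging supply gives qs = 8p - 2627. Setting quantity demanded equal to quantity supplied, 1513 - p = 8p - 2627, gives p* = 460 and q* = 1053.
Since 335 is below p* = 460, the floor does not bind and the free-market outcome prevails.

1053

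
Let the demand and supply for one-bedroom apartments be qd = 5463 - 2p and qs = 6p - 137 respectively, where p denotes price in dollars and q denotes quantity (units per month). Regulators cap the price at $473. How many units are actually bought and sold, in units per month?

In a free market, 5463 - 2p = 6p - 137 gives the equilibrium p* = 700, q* = 4063.
The ceiling of 473 is below the equilibrium price 700, so it binds.
At p = 473: qd = 5463 - 2·473 = 4517 and qs = 6·473 - 137 = 2701.
The quantity actually transacted is the short side, supply: 2701.

2701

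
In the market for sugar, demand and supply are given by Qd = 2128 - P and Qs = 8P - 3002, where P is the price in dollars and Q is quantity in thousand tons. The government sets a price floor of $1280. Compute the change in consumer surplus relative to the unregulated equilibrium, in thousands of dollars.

Equilibrium: 2128 - P = 8P - 3002, so 5130 = 9P and P* = 570, Q* = 1558.
Because the floor (1280) lies above the market-clearing price, it is binding.
At P = 1280: Qd = 2128 - 1280 = 848 and Qs = 8·1280 - 3002 = 7238.
Consumer surplus without the control is ½ · (2128 - 570) · 1558 = 1213682.
With the floor, consumers buy 848 units at 1280, so CS = ½ · (2128 - 1280) · 848 = 359552.
Change in consumer surplus = 359552 - 1213682 = -854130.

-854130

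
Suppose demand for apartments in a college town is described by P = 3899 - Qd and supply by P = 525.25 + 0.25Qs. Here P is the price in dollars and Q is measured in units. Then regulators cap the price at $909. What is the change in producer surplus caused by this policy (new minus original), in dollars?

Rearranging demand gives Qd = 3899 - P; rearranging supply gives Qs = 4P - 2101. Without the control the market clears where 3899 - P = 4P - 2101, i.e. P* = 1200 and Q* = 2699.
The ceiling of 909 is below the equilibrium price 1200, so it binds.
At P = 909: Qd = 3899 - 909 = 2990 and Qs = 4·909 - 2101 = 1535.
Producer surplus without the control is ½ · (1200 - 525.25) · 2699 = 910575.125.
With the ceiling, producers sell 1535 units at 909, so PS = ½ · (909 - 525.25) · 1535 = 294528.125.
Change in producer surplus = 294528.125 - 910575.125 = -616047.

-616047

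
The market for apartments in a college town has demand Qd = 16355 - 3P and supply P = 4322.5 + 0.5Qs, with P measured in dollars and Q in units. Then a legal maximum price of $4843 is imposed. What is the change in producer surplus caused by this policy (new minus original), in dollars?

Rearranging supply gives Qs = 2P - 8645. In a free market, 16355 - 3P = 2P - 8645 gives the equilibrium P* = 5000, Q* = 1355.
Since 4843 < 5000, the ceiling is binding.
At P = 4843: Qd = 16355 - 3·4843 = 1826 and Qs = 2·4843 - 8645 = 1041.
Producer surplus without the control is ½ · (5000 - 4322.5) · 1355 = 459006.25.
With the ceiling, producers sell 1041 units at 4843, so PS = ½ · (4843 - 4322.5) · 1041 = 270920.25.
Change in producer surplus = 270920.25 - 459006.25 = -188086.

-188086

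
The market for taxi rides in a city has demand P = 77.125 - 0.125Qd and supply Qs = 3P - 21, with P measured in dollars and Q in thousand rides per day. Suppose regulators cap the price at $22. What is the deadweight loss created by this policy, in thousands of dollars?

2673

Rearranging demand gives Qd = 617 - 8P. Without the control the market clears where 617 - 8P = 3P - 21, i.e. P* = 58 and Q* = 153.
Because the ceiling (22) lies below the market-clearing price, it is binding.
At P = 22: Qd = 617 - 8·22 = 441 and Qs = 3·22 - 21 = 45.
Quantity traded falls to 45. At Q = 45 the demand price is (617 - 45)/8 = 71.5 and the supply price is (21 + 45)/3 = 22.
Deadweight loss = ½ · (71.5 - 22) · (153 - 45) = ½ · 49.5 · 108 = 2673.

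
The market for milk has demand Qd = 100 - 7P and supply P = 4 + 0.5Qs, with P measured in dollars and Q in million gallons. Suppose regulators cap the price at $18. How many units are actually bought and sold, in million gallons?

Rearranging supply gives Qs = 2P - 8. Without the control the market clears where 100 - 7P = 2P - 8, i.e. P* = 12 and Q* = 16.
The ceiling of 18 is above the equilibrium price 12, so it is not binding; the market clears at P* = 12, Q* = 16.

16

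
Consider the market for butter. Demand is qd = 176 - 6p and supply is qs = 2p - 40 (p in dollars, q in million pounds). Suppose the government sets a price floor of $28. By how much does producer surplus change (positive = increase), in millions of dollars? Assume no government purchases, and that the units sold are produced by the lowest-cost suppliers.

Setting quantity demanded equal to quantity supplied, 176 - 6p = 2p - 40, gives p* = 27 and q* = 14.
Since 28 > 27, the floor is binding.
At p = 28: qd = 176 - 6·28 = 8 and qs = 2·28 - 40 = 16.
Producer surplus without the control is ½ · (27 - 20) · 14 = 49.
With the floor, 8 units are sold at 28. The supply price at q = 8 is 24, so PS = ½ · [(28 - 20) + (28 - 24)] · 8 = 48.
Change in producer surplus = 48 - 49 = -1.

-1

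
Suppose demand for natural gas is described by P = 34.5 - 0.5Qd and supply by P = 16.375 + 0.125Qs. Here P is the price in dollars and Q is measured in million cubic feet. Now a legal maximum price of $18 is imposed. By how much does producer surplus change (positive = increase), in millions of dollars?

Rearranging demand gives Qd = 69 - 2P; rearranging supply gives Qs = 8P - 131. Equilibrium: 69 - 2P = 8P - 131, so 200 = 10P and P* = 20, Q* = 29.
Since 18 < 20, the ceiling is binding.
At P = 18: Qd = 69 - 2·18 = 33 and Qs = 8·18 - 131 = 13.
Producer surplus without the control is ½ · (20 - 16.375) · 29 = 52.5625.
With the ceiling, producers sell 13 units at 18, so PS = ½ · (18 - 16.375) · 13 = 10.5625.
Change in producer surplus = 10.5625 - 52.5625 = -42.

-42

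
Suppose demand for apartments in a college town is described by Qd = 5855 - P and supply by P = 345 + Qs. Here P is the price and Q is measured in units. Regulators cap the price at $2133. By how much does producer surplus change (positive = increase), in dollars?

Rearranging supply gives Qs = P - 345. Equilibrium: 5855 - P = P - 345, so 6200 = 2P and P* = 3100, Q* = 2755.
The ceiling of 2133 is below the equilibrium price 3100, so it binds.
At P = 2133: Qd = 5855 - 2133 = 3722 and Qs = 2133 - 345 = 1788.
Producer surplus without the control is ½ · (3100 - 345) · 2755 = 3795012.5.
With the ceiling, producers sell 1788 units at 2133, so PS = ½ · (2133 - 345) · 1788 = 1598472.
Change in producer surplus = 1598472 - 3795012.5 = -2196540.5.

-2196540.5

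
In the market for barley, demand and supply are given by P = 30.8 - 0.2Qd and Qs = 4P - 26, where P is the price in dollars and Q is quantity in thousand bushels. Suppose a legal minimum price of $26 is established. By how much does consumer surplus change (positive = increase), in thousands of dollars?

Rearranging demand gives Qd = 154 - 5P. Equilibrium: 154 - 5P = 4P - 26, so 180 = 9P and P* = 20, Q* = 54.
Since 26 > 20, the floor is binding.
At P = 26: Qd = 154 - 5·26 = 24 and Qs = 4·26 - 26 = 78.
Consumer surplus without the control is ½ · (30.8 - 20) · 54 = 291.6.
With the floor, consumers buy 24 units at 26, so CS = ½ · (30.8 - 26) · 24 = 57.6.
Change in consumer surplus = 57.6 - 291.6 = -234.

-234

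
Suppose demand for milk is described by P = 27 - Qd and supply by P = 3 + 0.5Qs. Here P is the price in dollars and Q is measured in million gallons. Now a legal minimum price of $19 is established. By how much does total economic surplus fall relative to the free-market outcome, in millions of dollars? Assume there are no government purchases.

Rearranging demand gives Qd = 27 - P; rearranging supply gives Qs = 2P - 6. In a free market, 27 - P = 2P - 6 gives the equilibrium P* = 11, Q* = 16.
The floor of 19 is above the equilibrium price 11, so it binds.
At P = 19: Qd = 27 - 19 = 8 and Qs = 2·19 - 6 = 32.
Quantity traded falls to 8. At Q = 8 the demand price is 27 - 8 = 19 and the supply price is (6 + 8)/2 = 7.
Deadweight loss = ½ · (19 - 7) · (16 - 8) = ½ · 12 · 8 = 48.

48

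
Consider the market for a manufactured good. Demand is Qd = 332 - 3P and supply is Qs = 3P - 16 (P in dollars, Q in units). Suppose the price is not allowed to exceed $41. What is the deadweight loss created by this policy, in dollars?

867

Without the control the market clears where 332 - 3P = 3P - 16, i.e. P* = 58 and Q* = 158.
The ceiling of 41 is below the equilibrium price 58, so it binds.
At P = 41: Qd = 332 - 3·41 = 209 and Qs = 3·41 - 16 = 107.
Quantity traded falls to 107. At Q = 107 the demand price is (332 - 107)/3 = 75 and the supply price is (16 + 107)/3 = 41.
Deadweight loss = ½ · (75 - 41) · (158 - 107) = ½ · 34 · 51 = 867.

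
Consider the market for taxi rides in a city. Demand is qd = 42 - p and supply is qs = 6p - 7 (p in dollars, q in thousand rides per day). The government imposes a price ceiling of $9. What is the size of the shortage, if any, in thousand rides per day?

0

Equilibrium: 42 - p = 6p - 7, so 49 = 7p and p* = 7, q* = 35.
Since 9 is above p* = 7, the ceiling does not bind and the free-market outcome prevails.
Since the control does not bind, there is no shortage.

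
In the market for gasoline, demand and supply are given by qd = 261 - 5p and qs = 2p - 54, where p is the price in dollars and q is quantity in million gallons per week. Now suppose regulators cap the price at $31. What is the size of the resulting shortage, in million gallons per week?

Without the control the market clears where 261 - 5p = 2p - 54, i.e. p* = 45 and q* = 36.
Because the ceiling (31) lies below the market-clearing price, it is binding.
At p = 31: qd = 261 - 5·31 = 106 and qs = 2·31 - 54 = 8.
Shortage = qd - qs = 106 - 8 = 98.

98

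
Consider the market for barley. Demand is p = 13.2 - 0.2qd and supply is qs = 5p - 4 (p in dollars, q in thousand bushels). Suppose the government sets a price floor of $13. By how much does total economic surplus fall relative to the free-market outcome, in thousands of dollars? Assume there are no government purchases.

Rearranging demand gives qd = 66 - 5p. Without the control the market clears where 66 - 5p = 5p - 4, i.e. p* = 7 and q* = 31.
Because the floor (13) lies above the market-clearing price, it is binding.
At p = 13: qd = 66 - 5·13 = 1 and qs = 5·13 - 4 = 61.
Quantity traded falls to 1. At q = 1 the demand price is (66 - 1)/5 = 13 and the supply price is (4 + 1)/5 = 1.
Deadweight loss = ½ · (13 - 1) · (31 - 1) = ½ · 12 · 30 = 180.

180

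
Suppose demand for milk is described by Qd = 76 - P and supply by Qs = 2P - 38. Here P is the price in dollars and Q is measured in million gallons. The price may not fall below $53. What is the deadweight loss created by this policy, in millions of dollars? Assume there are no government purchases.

Setting quantity demanded equal to quantity supplied, 76 - P = 2P - 38, gives P* = 38 and Q* = 38.
Since 53 > 38, the floor is binding.
At P = 53: Qd = 76 - 53 = 23 and Qs = 2·53 - 38 = 68.
Quantity traded falls to 23. At Q = 23 the demand price is 76 - 23 = 53 and the supply price is (38 + 23)/2 = 30.5.
Deadweight loss = ½ · (53 - 30.5) · (38 - 23) = ½ · 22.5 · 15 = 168.75.

168.75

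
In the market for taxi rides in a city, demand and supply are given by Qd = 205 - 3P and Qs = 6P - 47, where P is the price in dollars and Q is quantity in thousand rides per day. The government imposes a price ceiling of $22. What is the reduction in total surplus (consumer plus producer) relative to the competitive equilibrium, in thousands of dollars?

324

Without the control the market clears where 205 - 3P = 6P - 47, i.e. P* = 28 and Q* = 121.
Since 22 < 28, the ceiling is binding.
At P = 22: Qd = 205 - 3·22 = 139 and Qs = 6·22 - 47 = 85.
Quantity traded falls to 85. At Q = 85 the demand price is (205 - 85)/3 = 40 and the supply price is (47 + 85)/6 = 22.
Deadweight loss = ½ · (40 - 22) · (121 - 85) = ½ · 18 · 36 = 324.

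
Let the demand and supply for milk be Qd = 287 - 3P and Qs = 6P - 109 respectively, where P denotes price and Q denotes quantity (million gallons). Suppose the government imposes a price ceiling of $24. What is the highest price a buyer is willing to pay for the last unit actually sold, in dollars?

84

Equilibrium: 287 - 3P = 6P - 109, so 396 = 9P and P* = 44, Q* = 155.
The ceiling of 24 is below the equilibrium price 44, so it binds.
At P = 24: Qd = 287 - 3·24 = 215 and Qs = 6·24 - 109 = 35.
Only 35 units reach the market. On the demand curve, the marginal buyer's willingness to pay at Q = 35 is (287 - 35)/3 = 84.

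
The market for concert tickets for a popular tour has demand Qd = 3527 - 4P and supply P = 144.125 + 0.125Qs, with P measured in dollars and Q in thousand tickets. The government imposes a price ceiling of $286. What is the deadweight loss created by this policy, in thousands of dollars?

129792

Rearranging supply gives Qs = 8P - 1153. Equilibrium: 3527 - 4P = 8P - 1153, so 4680 = 12P and P* = 390, Q* = 1967.
The ceiling of 286 is below the equilibrium price 390, so it binds.
At P = 286: Qd = 3527 - 4·286 = 2383 and Qs = 8·286 - 1153 = 1135.
Quantity traded falls to 1135. At Q = 1135 the demand price is (3527 - 1135)/4 = 598 and the supply price is (1153 + 1135)/8 = 286.
Deadweight loss = ½ · (598 - 286) · (1967 - 1135) = ½ · 312 · 832 = 129792.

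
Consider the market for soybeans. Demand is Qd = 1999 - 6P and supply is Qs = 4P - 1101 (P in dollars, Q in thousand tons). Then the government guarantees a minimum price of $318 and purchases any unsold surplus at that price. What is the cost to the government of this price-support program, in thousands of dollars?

Without the control the market clears where 1999 - 6P = 4P - 1101, i.e. P* = 310 and Q* = 139.
Because the floor (318) lies above the market-clearing price, it is binding.
At P = 318: Qd = 1999 - 6·318 = 91 and Qs = 4·318 - 1101 = 171.
Surplus = Qs - Qd = 80.
Government expenditure = surplus × support price = 80 × 318 = 25440.

25440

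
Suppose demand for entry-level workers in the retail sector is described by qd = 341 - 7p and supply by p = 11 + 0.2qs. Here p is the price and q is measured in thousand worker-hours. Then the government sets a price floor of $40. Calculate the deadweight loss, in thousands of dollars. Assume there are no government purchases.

Rearranging supply gives qs = 5p - 55. In a free market, 341 - 7p = 5p - 55 gives the equilibrium p* = 33, q* = 110.
Since 40 > 33, the floor is binding.
At p = 40: qd = 341 - 7·40 = 61 and qs = 5·40 - 55 = 145.
Quantity traded falls to 61. At q = 61 the demand price is (341 - 61)/7 = 40 and the supply price is (55 + 61)/5 = 23.2.
Deadweight loss = ½ · (40 - 23.2) · (110 - 61) = ½ · 16.8 · 49 = 411.6.

411.6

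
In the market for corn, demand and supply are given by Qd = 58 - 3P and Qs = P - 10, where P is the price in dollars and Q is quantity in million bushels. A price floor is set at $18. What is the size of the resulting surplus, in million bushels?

Equilibrium: 58 - 3P = P - 10, so 68 = 4P and P* = 17, Q* = 7.
The floor of 18 is above the equilibrium price 17, so it binds.
At P = 18: Qd = 58 - 3·18 = 4 and Qs = 18 - 10 = 8.
Surplus = Qs - Qd = 8 - 4 = 4.

4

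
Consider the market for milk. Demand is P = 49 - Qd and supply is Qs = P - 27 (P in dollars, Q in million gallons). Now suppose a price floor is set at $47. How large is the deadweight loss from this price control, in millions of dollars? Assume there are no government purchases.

Rearranging demand gives Qd = 49 - P. Without the control the market clears where 49 - P = P - 27, i.e. P* = 38 and Q* = 11.
The floor of 47 is above the equilibrium price 38, so it binds.
At P = 47: Qd = 49 - 47 = 2 and Qs = 47 - 27 = 20.
Quantity traded falls to 2. At Q = 2 the demand price is 49 - 2 = 47 and the supply price is 27 + 2 = 29.
Deadweight loss = ½ · (47 - 29) · (11 - 2) = ½ · 18 · 9 = 81.

81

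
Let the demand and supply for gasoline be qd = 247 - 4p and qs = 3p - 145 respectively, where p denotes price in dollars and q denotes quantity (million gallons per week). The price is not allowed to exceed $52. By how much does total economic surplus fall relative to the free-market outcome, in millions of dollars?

Without the control the market clears where 247 - 4p = 3p - 145, i.e. p* = 56 and q* = 23.
Because the ceiling (52) lies below the market-clearing price, it is binding.
At p = 52: qd = 247 - 4·52 = 39 and qs = 3·52 - 145 = 11.
Quantity traded falls to 11. At q = 11 the demand price is (247 - 11)/4 = 59 and the supply price is (145 + 11)/3 = 52.
Deadweight loss = ½ · (59 - 52) · (23 - 11) = ½ · 7 · 12 = 42.

42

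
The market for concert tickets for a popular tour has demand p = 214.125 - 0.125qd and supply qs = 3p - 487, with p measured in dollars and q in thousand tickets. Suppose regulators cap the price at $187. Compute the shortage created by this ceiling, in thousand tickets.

Rearranging demand gives qd = 1713 - 8p. In a free market, 1713 - 8p = 3p - 487 gives the equilibrium p* = 200, q* = 113.
Because the ceiling (187) lies below the market-clearing price, it is binding.
At p = 187: qd = 1713 - 8·187 = 217 and qs = 3·187 - 487 = 74.
Shortage = qd - qs = 217 - 74 = 143.

143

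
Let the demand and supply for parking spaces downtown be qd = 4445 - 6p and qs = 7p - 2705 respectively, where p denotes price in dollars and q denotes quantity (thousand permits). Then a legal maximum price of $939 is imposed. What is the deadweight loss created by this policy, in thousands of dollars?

0

Equilibrium: 4445 - 6p = 7p - 2705, so 7150 = 13p and p* = 550, q* = 1145.
The ceiling of 939 is above the equilibrium price 550, so it is not binding; the market clears at p* = 550, q* = 1145.
Since the control does not bind, no trades are prevented and deadweight loss is zero.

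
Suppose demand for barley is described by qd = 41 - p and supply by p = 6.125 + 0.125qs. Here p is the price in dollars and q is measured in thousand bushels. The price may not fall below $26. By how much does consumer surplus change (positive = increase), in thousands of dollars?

Rearranging supply gives qs = 8p - 49. Without the control the market clears where 41 - p = 8p - 49, i.e. p* = 10 and q* = 31.
Since 26 > 10, the floor is binding.
At p = 26: qd = 41 - 26 = 15 and qs = 8·26 - 49 = 159.
Consumer surplus without the control is ½ · (41 - 10) · 31 = 480.5.
With the floor, consumers buy 15 units at 26, so CS = ½ · (41 - 26) · 15 = 112.5.
Change in consumer surplus = 112.5 - 480.5 = -368.

-368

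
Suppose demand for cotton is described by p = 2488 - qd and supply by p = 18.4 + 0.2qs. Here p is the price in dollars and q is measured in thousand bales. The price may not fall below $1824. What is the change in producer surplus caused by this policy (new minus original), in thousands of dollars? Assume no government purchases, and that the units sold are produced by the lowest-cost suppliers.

Rearranging demand gives qd = 2488 - p; rearranging supply gives qs = 5p - 92. Setting quantity demanded equal to quantity supplied, 2488 - p = 5p - 92, gives p* = 430 and q* = 2058.
Because the floor (1824) lies above the market-clearing price, it is binding.
At p = 1824: qd = 2488 - 1824 = 664 and qs = 5·1824 - 92 = 9028.
Producer surplus without the control is ½ · (430 - 18.4) · 2058 = 423536.4.
With the floor, 664 units are sold at 1824. The supply price at q = 664 is 151.2, so PS = ½ · [(1824 - 18.4) + (1824 - 151.2)] · 664 = 1154828.8.
Change in producer surplus = 1154828.8 - 423536.4 = 731292.4.

731292.4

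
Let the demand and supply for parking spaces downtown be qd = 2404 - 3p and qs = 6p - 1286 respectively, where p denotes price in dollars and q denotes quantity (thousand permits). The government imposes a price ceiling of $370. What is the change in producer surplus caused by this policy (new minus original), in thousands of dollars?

Setting quantity demanded equal to quantity supplied, 2404 - 3p = 6p - 1286, gives p* = 410 and q* = 1174.
Since 370 < 410, the ceiling is binding.
At p = 370: qd = 2404 - 3·370 = 1294 and qs = 6·370 - 1286 = 934.
Producer surplus without the control is ½ · (410 - 643/3) · 1174 = 344569/3.
With the ceiling, producers sell 934 units at 370, so PS = ½ · (370 - 643/3) · 934 = 218089/3.
Change in producer surplus = 218089/3 - 344569/3 = -42160.

-42160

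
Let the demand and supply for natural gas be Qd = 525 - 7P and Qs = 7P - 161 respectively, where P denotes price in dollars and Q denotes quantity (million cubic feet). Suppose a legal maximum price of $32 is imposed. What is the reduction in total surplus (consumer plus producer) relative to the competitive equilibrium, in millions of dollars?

Equilibrium: 525 - 7P = 7P - 161, so 686 = 14P and P* = 49, Q* = 182.
The ceiling of 32 is below the equilibrium price 49, so it binds.
At P = 32: Qd = 525 - 7·32 = 301 and Qs = 7·32 - 161 = 63.
Quantity traded falls to 63. At Q = 63 the demand price is (525 - 63)/7 = 66 and the supply price is (161 + 63)/7 = 32.
Deadweight loss = ½ · (66 - 32) · (182 - 63) = ½ · 34 · 119 = 2023.

2023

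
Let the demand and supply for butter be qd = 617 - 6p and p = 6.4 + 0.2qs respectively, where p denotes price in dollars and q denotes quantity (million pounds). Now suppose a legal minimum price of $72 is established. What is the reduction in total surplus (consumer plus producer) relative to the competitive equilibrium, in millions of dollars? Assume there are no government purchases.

Rearranging supply gives qs = 5p - 32. In a free market, 617 - 6p = 5p - 32 gives the equilibrium p* = 59, q* = 263.
The floor of 72 is above the equilibrium price 59, so it binds.
At p = 72: qd = 617 - 6·72 = 185 and qs = 5·72 - 32 = 328.
Quantity traded falls to 185. At q = 185 the demand price is (617 - 185)/6 = 72 and the supply price is (32 + 185)/5 = 43.4.
Deadweight loss = ½ · (72 - 43.4) · (263 - 185) = ½ · 28.6 · 78 = 1115.4.

1115.4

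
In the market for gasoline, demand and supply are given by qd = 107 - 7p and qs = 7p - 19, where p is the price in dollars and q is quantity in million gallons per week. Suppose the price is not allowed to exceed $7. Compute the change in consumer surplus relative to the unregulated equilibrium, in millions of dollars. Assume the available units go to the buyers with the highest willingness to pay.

46

Equilibrium: 107 - 7p = 7p - 19, so 126 = 14p and p* = 9, q* = 44.
Because the ceiling (7) lies below the market-clearing price, it is binding.
At p = 7: qd = 107 - 7·7 = 58 and qs = 7·7 - 19 = 30.
Consumer surplus without the control is ½ · (107/7 - 9) · 44 = 968/7.
With the ceiling, 30 units are sold at 7 (assume they go to the highest-value buyers). The demand price at q = 30 is 11, so CS = ½ · [(107/7 - 7) + (11 - 7)] · 30 = 1290/7.
Change in consumer surplus = 1290/7 - 968/7 = 46.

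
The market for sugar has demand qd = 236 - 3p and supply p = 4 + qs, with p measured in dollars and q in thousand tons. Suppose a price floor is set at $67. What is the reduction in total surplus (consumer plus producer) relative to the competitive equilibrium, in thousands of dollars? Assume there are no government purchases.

Rearranging supply gives qs = p - 4. Setting quantity demanded equal to quantity supplied, 236 - 3p = p - 4, gives p* = 60 and q* = 56.
The floor of 67 is above the equilibrium price 60, so it binds.
At p = 67: qd = 236 - 3·67 = 35 and qs = 67 - 4 = 63.
Quantity traded falls to 35. At q = 35 the demand price is (236 - 35)/3 = 67 and the supply price is 4 + 35 = 39.
Deadweight loss = ½ · (67 - 39) · (56 - 35) = ½ · 28 · 21 = 294.

294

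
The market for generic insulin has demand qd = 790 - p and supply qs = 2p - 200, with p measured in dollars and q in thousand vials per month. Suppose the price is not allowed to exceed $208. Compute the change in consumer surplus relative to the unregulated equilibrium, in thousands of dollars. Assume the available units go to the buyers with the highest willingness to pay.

-3416

Equilibrium: 790 - p = 2p - 200, so 990 = 3p and p* = 330, q* = 460.
The ceiling of 208 is below the equilibrium price 330, so it binds.
At p = 208: qd = 790 - 208 = 582 and qs = 2·208 - 200 = 216.
Consumer surplus without the control is ½ · (790 - 330) · 460 = 105800.
With the ceiling, 216 units are sold at 208 (assume they go to the highest-value buyers). The demand price at q = 216 is 574, so CS = ½ · [(790 - 208) + (574 - 208)] · 216 = 102384.
Change in consumer surplus = 102384 - 105800 = -3416.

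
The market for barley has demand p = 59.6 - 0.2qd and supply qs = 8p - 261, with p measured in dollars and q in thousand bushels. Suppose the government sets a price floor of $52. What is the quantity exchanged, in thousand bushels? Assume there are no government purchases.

38

Rearranging demand gives qd = 298 - 5p. In a free market, 298 - 5p = 8p - 261 gives the equilibrium p* = 43, q* = 83.
Because the floor (52) lies above the market-clearing price, it is binding.
At p = 52: qd = 298 - 5·52 = 38 and qs = 8·52 - 261 = 155.
The quantity actually transacted is the short side, demand: 38.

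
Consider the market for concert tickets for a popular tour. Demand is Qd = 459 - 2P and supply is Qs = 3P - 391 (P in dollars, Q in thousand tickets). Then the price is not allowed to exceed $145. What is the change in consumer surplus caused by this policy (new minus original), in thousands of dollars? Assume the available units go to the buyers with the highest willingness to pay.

-306.25

In a free market, 459 - 2P = 3P - 391 gives the equilibrium P* = 170, Q* = 119.
Since 145 < 170, the ceiling is binding.
At P = 145: Qd = 459 - 2·145 = 169 and Qs = 3·145 - 391 = 44.
Consumer surplus without the control is ½ · (229.5 - 170) · 119 = 3540.25.
With the ceiling, 44 units are sold at 145 (assume they go to the highest-value buyers). The demand price at Q = 44 is 207.5, so CS = ½ · [(229.5 - 145) + (207.5 - 145)] · 44 = 3234.
Change in consumer surplus = 3234 - 3540.25 = -306.25.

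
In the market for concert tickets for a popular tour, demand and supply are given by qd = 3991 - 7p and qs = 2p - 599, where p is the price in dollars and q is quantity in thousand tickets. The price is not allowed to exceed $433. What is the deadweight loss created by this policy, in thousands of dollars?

Equilibrium: 3991 - 7p = 2p - 599, so 4590 = 9p and p* = 510, q* = 421.
Because the ceiling (433) lies below the market-clearing price, it is binding.
At p = 433: qd = 3991 - 7·433 = 960 and qs = 2·433 - 599 = 267.
Quantity traded falls to 267. At q = 267 the demand price is (3991 - 267)/7 = 532 and the supply price is (599 + 267)/2 = 433.
Deadweight loss = ½ · (532 - 433) · (421 - 267) = ½ · 99 · 154 = 7623.

7623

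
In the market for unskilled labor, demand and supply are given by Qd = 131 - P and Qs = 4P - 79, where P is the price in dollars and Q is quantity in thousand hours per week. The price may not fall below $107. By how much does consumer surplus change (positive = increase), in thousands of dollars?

-3672.5

Equilibrium: 131 - P = 4P - 79, so 210 = 5P and P* = 42, Q* = 89.
The floor of 107 is above the equilibrium price 42, so it binds.
At P = 107: Qd = 131 - 107 = 24 and Qs = 4·107 - 79 = 349.
Consumer surplus without the control is ½ · (131 - 42) · 89 = 3960.5.
With the floor, consumers buy 24 units at 107, so CS = ½ · (131 - 107) · 24 = 288.
Change in consumer surplus = 288 - 3960.5 = -3672.5.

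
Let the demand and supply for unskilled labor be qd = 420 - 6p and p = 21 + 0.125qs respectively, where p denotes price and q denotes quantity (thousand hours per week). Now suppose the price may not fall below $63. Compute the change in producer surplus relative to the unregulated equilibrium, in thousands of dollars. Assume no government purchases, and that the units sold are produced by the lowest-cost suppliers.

-110.25

Rearranging supply gives qs = 8p - 168. Equilibrium: 420 - 6p = 8p - 168, so 588 = 14p and p* = 42, q* = 168.
Because the floor (63) lies above the market-clearing price, it is binding.
At p = 63: qd = 420 - 6·63 = 42 and qs = 8·63 - 168 = 336.
Producer surplus without the control is ½ · (42 - 21) · 168 = 1764.
With the floor, 42 units are sold at 63. The supply price at q = 42 is 26.25, so PS = ½ · [(63 - 21) + (63 - 26.25)] · 42 = 1653.75.
Change in producer surplus = 1653.75 - 1764 = -110.25.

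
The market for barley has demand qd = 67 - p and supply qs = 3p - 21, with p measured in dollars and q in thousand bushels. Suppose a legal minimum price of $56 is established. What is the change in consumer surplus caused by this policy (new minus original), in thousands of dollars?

-952

Setting quantity demanded equal to quantity supplied, 67 - p = 3p - 21, gives p* = 22 and q* = 45.
Because the floor (56) lies above the market-clearing price, it is binding.
At p = 56: qd = 67 - 56 = 11 and qs = 3·56 - 21 = 147.
Consumer surplus without the control is ½ · (67 - 22) · 45 = 1012.5.
With the floor, consumers buy 11 units at 56, so CS = ½ · (67 - 56) · 11 = 60.5.
Change in consumer surplus = 60.5 - 1012.5 = -952.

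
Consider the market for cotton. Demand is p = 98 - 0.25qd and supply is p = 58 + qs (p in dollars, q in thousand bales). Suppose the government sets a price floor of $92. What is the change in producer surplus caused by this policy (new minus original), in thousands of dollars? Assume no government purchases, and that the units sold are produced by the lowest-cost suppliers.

Rearranging demand gives qd = 392 - 4p; rearranging supply gives qs = p - 58. Setting quantity demanded equal to quantity supplied, 392 - 4p = p - 58, gives p* = 90 and q* = 32.
Since 92 > 90, the floor is binding.
At p = 92: qd = 392 - 4·92 = 24 and qs = 92 - 58 = 34.
Producer surplus without the control is ½ · (90 - 58) · 32 = 512.
With the floor, 24 units are sold at 92. The supply price at q = 24 is 82, so PS = ½ · [(92 - 58) + (92 - 82)] · 24 = 528.
Change in producer surplus = 528 - 512 = 16.

16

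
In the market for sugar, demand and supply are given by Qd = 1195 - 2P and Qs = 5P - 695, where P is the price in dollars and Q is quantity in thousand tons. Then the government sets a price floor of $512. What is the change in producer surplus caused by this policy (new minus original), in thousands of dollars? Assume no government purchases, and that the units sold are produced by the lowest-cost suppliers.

Without the control the market clears where 1195 - 2P = 5P - 695, i.e. P* = 270 and Q* = 655.
Because the floor (512) lies above the market-clearing price, it is binding.
At P = 512: Qd = 1195 - 2·512 = 171 and Qs = 5·512 - 695 = 1865.
Producer surplus without the control is ½ · (270 - 139) · 655 = 42902.5.
With the floor, 171 units are sold at 512. The supply price at Q = 171 is 173.2, so PS = ½ · [(512 - 139) + (512 - 173.2)] · 171 = 60858.9.
Change in producer surplus = 60858.9 - 42902.5 = 17956.4.

17956.4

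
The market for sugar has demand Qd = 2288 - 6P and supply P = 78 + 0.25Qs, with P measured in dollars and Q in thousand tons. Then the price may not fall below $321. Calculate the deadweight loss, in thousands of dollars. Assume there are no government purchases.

Rearranging supply gives Qs = 4P - 312. Equilibrium: 2288 - 6P = 4P - 312, so 2600 = 10P and P* = 260, Q* = 728.
Since 321 > 260, the floor is binding.
At P = 321: Qd = 2288 - 6·321 = 362 and Qs = 4·321 - 312 = 972.
Quantity traded falls to 362. At Q = 362 the demand price is (2288 - 362)/6 = 321 and the supply price is (312 + 362)/4 = 168.5.
Deadweight loss = ½ · (321 - 168.5) · (728 - 362) = ½ · 152.5 · 366 = 27907.5.

27907.5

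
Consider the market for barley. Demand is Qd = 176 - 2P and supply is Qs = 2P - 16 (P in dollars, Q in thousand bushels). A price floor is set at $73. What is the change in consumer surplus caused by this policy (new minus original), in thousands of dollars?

-1375

Without the control the market clears where 176 - 2P = 2P - 16, i.e. P* = 48 and Q* = 80.
The floor of 73 is above the equilibrium price 48, so it binds.
At P = 73: Qd = 176 - 2·73 = 30 and Qs = 2·73 - 16 = 130.
Consumer surplus without the control is ½ · (88 - 48) · 80 = 1600.
With the floor, consumers buy 30 units at 73, so CS = ½ · (88 - 73) · 30 = 225.
Change in consumer surplus = 225 - 1600 = -1375.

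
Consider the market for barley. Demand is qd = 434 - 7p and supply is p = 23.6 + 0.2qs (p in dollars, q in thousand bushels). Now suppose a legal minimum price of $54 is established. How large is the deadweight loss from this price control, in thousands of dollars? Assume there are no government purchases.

Rearranging supply gives qs = 5p - 118. Equilibrium: 434 - 7p = 5p - 118, so 552 = 12p and p* = 46, q* = 112.
Because the floor (54) lies above the market-clearing price, it is binding.
At p = 54: qd = 434 - 7·54 = 56 and qs = 5·54 - 118 = 152.
Quantity traded falls to 56. At q = 56 the demand price is (434 - 56)/7 = 54 and the supply price is (118 + 56)/5 = 34.8.
Deadweight loss = ½ · (54 - 34.8) · (112 - 56) = ½ · 19.2 · 56 = 537.6.

537.6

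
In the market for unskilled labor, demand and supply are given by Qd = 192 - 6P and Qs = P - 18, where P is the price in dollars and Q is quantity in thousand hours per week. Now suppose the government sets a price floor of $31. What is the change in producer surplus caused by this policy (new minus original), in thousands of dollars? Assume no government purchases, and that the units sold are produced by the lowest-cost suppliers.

-12

Setting quantity demanded equal to quantity supplied, 192 - 6P = P - 18, gives P* = 30 and Q* = 12.
The floor of 31 is above the equilibrium price 30, so it binds.
At P = 31: Qd = 192 - 6·31 = 6 and Qs = 31 - 18 = 13.
Producer surplus without the control is ½ · (30 - 18) · 12 = 72.
With the floor, 6 units are sold at 31. The supply price at Q = 6 is 24, so PS = ½ · [(31 - 18) + (31 - 24)] · 6 = 60.
Change in producer surplus = 60 - 72 = -12.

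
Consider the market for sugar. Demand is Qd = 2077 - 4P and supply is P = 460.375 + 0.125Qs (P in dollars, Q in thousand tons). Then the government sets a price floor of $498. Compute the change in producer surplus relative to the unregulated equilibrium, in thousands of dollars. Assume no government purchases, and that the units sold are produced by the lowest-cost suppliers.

1206

Rearranging supply gives Qs = 8P - 3683. In a free market, 2077 - 4P = 8P - 3683 gives the equilibrium P* = 480, Q* = 157.
The floor of 498 is above the equilibrium price 480, so it binds.
At P = 498: Qd = 2077 - 4·498 = 85 and Qs = 8·498 - 3683 = 301.
Producer surplus without the control is ½ · (480 - 460.375) · 157 = 1540.5625.
With the floor, 85 units are sold at 498. The supply price at Q = 85 is 471, so PS = ½ · [(498 - 460.375) + (498 - 471)] · 85 = 2746.5625.
Change in producer surplus = 2746.5625 - 1540.5625 = 1206.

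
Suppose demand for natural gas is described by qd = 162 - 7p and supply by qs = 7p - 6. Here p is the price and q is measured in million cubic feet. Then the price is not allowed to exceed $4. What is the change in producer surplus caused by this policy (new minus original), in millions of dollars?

Setting quantity demanded equal to quantity supplied, 162 - 7p = 7p - 6, gives p* = 12 and q* = 78.
The ceiling of 4 is below the equilibrium price 12, so it binds.
At p = 4: qd = 162 - 7·4 = 134 and qs = 7·4 - 6 = 22.
Producer surplus without the control is ½ · (12 - 6/7) · 78 = 3042/7.
With the ceiling, producers sell 22 units at 4, so PS = ½ · (4 - 6/7) · 22 = 242/7.
Change in producer surplus = 242/7 - 3042/7 = -400.

-400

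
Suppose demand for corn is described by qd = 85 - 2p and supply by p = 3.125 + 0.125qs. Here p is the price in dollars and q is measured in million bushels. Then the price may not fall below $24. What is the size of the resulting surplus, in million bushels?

Rearranging supply gives qs = 8p - 25. Equilibrium: 85 - 2p = 8p - 25, so 110 = 10p and p* = 11, q* = 63.
Since 24 > 11, the floor is binding.
At p = 24: qd = 85 - 2·24 = 37 and qs = 8·24 - 25 = 167.
Surplus = qs - qd = 167 - 37 = 130.

130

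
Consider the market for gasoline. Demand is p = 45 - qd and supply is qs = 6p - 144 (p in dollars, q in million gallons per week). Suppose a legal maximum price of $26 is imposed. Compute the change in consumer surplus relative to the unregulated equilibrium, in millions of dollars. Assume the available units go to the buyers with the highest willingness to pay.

-6

Rearranging demand gives qd = 45 - p. In a free market, 45 - p = 6p - 144 gives the equilibrium p* = 27, q* = 18.
The ceiling of 26 is below the equilibrium price 27, so it binds.
At p = 26: qd = 45 - 26 = 19 and qs = 6·26 - 144 = 12.
Consumer surplus without the control is ½ · (45 - 27) · 18 = 162.
With the ceiling, 12 units are sold at 26 (assume they go to the highest-value buyers). The demand price at q = 12 is 33, so CS = ½ · [(45 - 26) + (33 - 26)] · 12 = 156.
Change in consumer surplus = 156 - 162 = -6.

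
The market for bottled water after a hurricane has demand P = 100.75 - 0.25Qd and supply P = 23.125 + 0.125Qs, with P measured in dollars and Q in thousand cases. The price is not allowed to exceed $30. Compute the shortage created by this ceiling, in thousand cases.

228

Rearranging demand gives Qd = 403 - 4P; rearranging supply gives Qs = 8P - 185. In a free market, 403 - 4P = 8P - 185 gives the equilibrium P* = 49, Q* = 207.
The ceiling of 30 is below the equilibrium price 49, so it binds.
At P = 30: Qd = 403 - 4·30 = 283 and Qs = 8·30 - 185 = 55.
Shortage = Qd - Qs = 283 - 55 = 228.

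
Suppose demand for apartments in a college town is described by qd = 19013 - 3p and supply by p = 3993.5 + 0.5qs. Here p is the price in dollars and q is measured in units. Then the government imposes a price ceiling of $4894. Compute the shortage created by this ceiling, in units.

2530

Rearranging supply gives qs = 2p - 7987. Setting quantity demanded equal to quantity supplied, 19013 - 3p = 2p - 7987, gives p* = 5400 and q* = 2813.
Since 4894 < 5400, the ceiling is binding.
At p = 4894: qd = 19013 - 3·4894 = 4331 and qs = 2·4894 - 7987 = 1801.
Shortage = qd - qs = 4331 - 1801 = 2530.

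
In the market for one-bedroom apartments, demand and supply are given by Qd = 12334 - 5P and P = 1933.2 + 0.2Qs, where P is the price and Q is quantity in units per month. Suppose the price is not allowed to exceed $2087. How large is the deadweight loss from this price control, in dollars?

Rearranging supply gives Qs = 5P - 9666. Without the control the market clears where 12334 - 5P = 5P - 9666, i.e. P* = 2200 and Q* = 1334.
Since 2087 < 2200, the ceiling is binding.
At P = 2087: Qd = 12334 - 5·2087 = 1899 and Qs = 5·2087 - 9666 = 769.
Quantity traded falls to 769. At Q = 769 the demand price is (12334 - 769)/5 = 2313 and the supply price is (9666 + 769)/5 = 2087.
Deadweight loss = ½ · (2313 - 2087) · (1334 - 769) = ½ · 226 · 565 = 63845.

63845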